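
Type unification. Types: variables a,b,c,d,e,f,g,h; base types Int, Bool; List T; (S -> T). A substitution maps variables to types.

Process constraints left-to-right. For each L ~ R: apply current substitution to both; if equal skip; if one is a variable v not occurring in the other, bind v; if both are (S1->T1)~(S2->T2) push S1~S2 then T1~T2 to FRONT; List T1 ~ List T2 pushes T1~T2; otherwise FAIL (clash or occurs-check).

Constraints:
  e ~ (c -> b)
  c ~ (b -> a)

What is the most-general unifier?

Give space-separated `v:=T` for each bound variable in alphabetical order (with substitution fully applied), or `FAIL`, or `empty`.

Answer: c:=(b -> a) e:=((b -> a) -> b)

Derivation:
step 1: unify e ~ (c -> b)  [subst: {-} | 1 pending]
  bind e := (c -> b)
step 2: unify c ~ (b -> a)  [subst: {e:=(c -> b)} | 0 pending]
  bind c := (b -> a)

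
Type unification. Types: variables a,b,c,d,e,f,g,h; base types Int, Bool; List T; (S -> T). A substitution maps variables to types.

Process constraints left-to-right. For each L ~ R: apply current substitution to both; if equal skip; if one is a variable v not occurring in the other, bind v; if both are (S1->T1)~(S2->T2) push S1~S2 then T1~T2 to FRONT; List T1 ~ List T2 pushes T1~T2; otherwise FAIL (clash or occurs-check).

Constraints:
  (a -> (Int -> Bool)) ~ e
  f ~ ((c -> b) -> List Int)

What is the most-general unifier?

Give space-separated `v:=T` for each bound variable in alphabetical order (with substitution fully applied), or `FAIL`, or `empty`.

step 1: unify (a -> (Int -> Bool)) ~ e  [subst: {-} | 1 pending]
  bind e := (a -> (Int -> Bool))
step 2: unify f ~ ((c -> b) -> List Int)  [subst: {e:=(a -> (Int -> Bool))} | 0 pending]
  bind f := ((c -> b) -> List Int)

Answer: e:=(a -> (Int -> Bool)) f:=((c -> b) -> List Int)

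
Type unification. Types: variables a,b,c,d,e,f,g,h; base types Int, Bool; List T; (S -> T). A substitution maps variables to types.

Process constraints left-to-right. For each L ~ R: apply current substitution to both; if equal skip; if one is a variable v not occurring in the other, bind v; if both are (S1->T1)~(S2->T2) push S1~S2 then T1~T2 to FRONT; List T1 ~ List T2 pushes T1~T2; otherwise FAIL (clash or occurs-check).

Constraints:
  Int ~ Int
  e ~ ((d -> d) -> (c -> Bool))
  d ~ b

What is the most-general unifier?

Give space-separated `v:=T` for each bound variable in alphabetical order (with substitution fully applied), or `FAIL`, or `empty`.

step 1: unify Int ~ Int  [subst: {-} | 2 pending]
  -> identical, skip
step 2: unify e ~ ((d -> d) -> (c -> Bool))  [subst: {-} | 1 pending]
  bind e := ((d -> d) -> (c -> Bool))
step 3: unify d ~ b  [subst: {e:=((d -> d) -> (c -> Bool))} | 0 pending]
  bind d := b

Answer: d:=b e:=((b -> b) -> (c -> Bool))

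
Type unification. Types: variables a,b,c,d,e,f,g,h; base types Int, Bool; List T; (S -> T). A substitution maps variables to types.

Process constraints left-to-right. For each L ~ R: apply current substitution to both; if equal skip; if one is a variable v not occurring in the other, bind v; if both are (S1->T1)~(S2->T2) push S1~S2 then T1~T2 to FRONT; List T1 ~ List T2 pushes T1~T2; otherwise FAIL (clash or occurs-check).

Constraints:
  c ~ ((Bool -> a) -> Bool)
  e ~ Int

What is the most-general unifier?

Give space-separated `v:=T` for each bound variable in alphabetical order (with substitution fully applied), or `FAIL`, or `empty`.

step 1: unify c ~ ((Bool -> a) -> Bool)  [subst: {-} | 1 pending]
  bind c := ((Bool -> a) -> Bool)
step 2: unify e ~ Int  [subst: {c:=((Bool -> a) -> Bool)} | 0 pending]
  bind e := Int

Answer: c:=((Bool -> a) -> Bool) e:=Int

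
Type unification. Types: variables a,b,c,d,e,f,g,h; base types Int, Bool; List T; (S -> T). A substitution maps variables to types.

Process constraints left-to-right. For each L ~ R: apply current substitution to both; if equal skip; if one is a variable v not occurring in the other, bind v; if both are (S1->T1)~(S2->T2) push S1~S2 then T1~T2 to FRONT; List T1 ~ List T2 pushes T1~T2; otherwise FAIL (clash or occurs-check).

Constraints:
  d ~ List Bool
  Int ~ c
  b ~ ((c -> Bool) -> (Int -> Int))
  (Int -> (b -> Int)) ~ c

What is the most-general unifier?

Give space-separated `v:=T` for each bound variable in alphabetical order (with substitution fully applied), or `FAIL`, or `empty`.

Answer: FAIL

Derivation:
step 1: unify d ~ List Bool  [subst: {-} | 3 pending]
  bind d := List Bool
step 2: unify Int ~ c  [subst: {d:=List Bool} | 2 pending]
  bind c := Int
step 3: unify b ~ ((Int -> Bool) -> (Int -> Int))  [subst: {d:=List Bool, c:=Int} | 1 pending]
  bind b := ((Int -> Bool) -> (Int -> Int))
step 4: unify (Int -> (((Int -> Bool) -> (Int -> Int)) -> Int)) ~ Int  [subst: {d:=List Bool, c:=Int, b:=((Int -> Bool) -> (Int -> Int))} | 0 pending]
  clash: (Int -> (((Int -> Bool) -> (Int -> Int)) -> Int)) vs Int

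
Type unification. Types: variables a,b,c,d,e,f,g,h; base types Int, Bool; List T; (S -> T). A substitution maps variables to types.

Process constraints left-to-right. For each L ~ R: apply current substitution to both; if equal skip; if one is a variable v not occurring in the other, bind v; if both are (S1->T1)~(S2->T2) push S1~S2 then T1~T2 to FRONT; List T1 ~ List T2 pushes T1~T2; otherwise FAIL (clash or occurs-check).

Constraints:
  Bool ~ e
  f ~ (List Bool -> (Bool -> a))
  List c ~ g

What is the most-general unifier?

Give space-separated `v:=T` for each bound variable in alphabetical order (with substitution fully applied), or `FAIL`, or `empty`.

Answer: e:=Bool f:=(List Bool -> (Bool -> a)) g:=List c

Derivation:
step 1: unify Bool ~ e  [subst: {-} | 2 pending]
  bind e := Bool
step 2: unify f ~ (List Bool -> (Bool -> a))  [subst: {e:=Bool} | 1 pending]
  bind f := (List Bool -> (Bool -> a))
step 3: unify List c ~ g  [subst: {e:=Bool, f:=(List Bool -> (Bool -> a))} | 0 pending]
  bind g := List c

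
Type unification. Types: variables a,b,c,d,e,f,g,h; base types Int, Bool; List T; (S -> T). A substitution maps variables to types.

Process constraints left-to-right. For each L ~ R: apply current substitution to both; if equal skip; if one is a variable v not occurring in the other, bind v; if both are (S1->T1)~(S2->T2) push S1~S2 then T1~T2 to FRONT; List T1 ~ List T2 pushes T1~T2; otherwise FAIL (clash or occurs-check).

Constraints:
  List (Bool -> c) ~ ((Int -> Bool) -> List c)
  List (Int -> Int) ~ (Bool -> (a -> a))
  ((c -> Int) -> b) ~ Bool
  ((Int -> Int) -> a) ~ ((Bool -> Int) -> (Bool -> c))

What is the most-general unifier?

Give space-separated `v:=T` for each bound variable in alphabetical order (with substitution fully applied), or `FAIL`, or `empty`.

Answer: FAIL

Derivation:
step 1: unify List (Bool -> c) ~ ((Int -> Bool) -> List c)  [subst: {-} | 3 pending]
  clash: List (Bool -> c) vs ((Int -> Bool) -> List c)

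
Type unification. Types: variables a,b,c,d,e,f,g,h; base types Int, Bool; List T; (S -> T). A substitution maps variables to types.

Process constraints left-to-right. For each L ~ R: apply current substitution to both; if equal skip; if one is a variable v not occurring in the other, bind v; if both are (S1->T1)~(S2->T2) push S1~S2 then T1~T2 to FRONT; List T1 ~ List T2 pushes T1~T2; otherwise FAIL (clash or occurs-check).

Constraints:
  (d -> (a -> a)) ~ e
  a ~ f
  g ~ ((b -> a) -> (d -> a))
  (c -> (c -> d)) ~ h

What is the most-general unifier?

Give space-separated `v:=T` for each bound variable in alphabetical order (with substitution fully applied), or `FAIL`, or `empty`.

Answer: a:=f e:=(d -> (f -> f)) g:=((b -> f) -> (d -> f)) h:=(c -> (c -> d))

Derivation:
step 1: unify (d -> (a -> a)) ~ e  [subst: {-} | 3 pending]
  bind e := (d -> (a -> a))
step 2: unify a ~ f  [subst: {e:=(d -> (a -> a))} | 2 pending]
  bind a := f
step 3: unify g ~ ((b -> f) -> (d -> f))  [subst: {e:=(d -> (a -> a)), a:=f} | 1 pending]
  bind g := ((b -> f) -> (d -> f))
step 4: unify (c -> (c -> d)) ~ h  [subst: {e:=(d -> (a -> a)), a:=f, g:=((b -> f) -> (d -> f))} | 0 pending]
  bind h := (c -> (c -> d))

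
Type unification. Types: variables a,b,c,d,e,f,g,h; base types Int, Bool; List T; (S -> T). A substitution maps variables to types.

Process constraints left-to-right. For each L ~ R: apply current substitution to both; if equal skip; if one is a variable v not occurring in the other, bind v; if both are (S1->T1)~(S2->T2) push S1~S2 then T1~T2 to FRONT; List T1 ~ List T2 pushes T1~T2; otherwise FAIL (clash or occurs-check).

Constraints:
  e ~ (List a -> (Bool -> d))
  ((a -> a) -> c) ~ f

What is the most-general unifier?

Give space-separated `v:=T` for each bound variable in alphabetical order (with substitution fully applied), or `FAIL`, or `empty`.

step 1: unify e ~ (List a -> (Bool -> d))  [subst: {-} | 1 pending]
  bind e := (List a -> (Bool -> d))
step 2: unify ((a -> a) -> c) ~ f  [subst: {e:=(List a -> (Bool -> d))} | 0 pending]
  bind f := ((a -> a) -> c)

Answer: e:=(List a -> (Bool -> d)) f:=((a -> a) -> c)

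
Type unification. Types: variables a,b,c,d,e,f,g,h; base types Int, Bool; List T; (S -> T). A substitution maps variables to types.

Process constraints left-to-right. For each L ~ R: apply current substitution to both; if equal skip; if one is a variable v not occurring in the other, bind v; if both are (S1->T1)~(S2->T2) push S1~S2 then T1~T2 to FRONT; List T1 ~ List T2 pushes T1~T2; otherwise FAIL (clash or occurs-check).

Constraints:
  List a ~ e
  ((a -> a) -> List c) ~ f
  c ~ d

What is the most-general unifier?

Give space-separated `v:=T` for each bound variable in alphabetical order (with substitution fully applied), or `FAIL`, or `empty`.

step 1: unify List a ~ e  [subst: {-} | 2 pending]
  bind e := List a
step 2: unify ((a -> a) -> List c) ~ f  [subst: {e:=List a} | 1 pending]
  bind f := ((a -> a) -> List c)
step 3: unify c ~ d  [subst: {e:=List a, f:=((a -> a) -> List c)} | 0 pending]
  bind c := d

Answer: c:=d e:=List a f:=((a -> a) -> List d)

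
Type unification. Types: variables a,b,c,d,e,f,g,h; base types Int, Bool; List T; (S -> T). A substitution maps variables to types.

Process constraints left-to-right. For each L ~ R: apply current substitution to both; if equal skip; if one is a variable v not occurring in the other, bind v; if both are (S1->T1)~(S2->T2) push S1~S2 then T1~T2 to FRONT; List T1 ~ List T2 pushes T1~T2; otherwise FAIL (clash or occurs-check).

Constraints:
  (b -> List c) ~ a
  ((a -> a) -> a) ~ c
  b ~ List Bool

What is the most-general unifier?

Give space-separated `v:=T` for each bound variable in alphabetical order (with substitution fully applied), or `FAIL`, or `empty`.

Answer: FAIL

Derivation:
step 1: unify (b -> List c) ~ a  [subst: {-} | 2 pending]
  bind a := (b -> List c)
step 2: unify (((b -> List c) -> (b -> List c)) -> (b -> List c)) ~ c  [subst: {a:=(b -> List c)} | 1 pending]
  occurs-check fail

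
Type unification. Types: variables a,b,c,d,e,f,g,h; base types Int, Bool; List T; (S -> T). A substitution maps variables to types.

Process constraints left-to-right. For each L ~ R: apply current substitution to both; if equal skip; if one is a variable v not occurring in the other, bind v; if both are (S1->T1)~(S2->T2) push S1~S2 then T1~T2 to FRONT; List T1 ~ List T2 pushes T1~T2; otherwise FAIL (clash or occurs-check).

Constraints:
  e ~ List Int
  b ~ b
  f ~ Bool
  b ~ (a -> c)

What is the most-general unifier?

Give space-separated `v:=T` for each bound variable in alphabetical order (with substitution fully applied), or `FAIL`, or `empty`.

Answer: b:=(a -> c) e:=List Int f:=Bool

Derivation:
step 1: unify e ~ List Int  [subst: {-} | 3 pending]
  bind e := List Int
step 2: unify b ~ b  [subst: {e:=List Int} | 2 pending]
  -> identical, skip
step 3: unify f ~ Bool  [subst: {e:=List Int} | 1 pending]
  bind f := Bool
step 4: unify b ~ (a -> c)  [subst: {e:=List Int, f:=Bool} | 0 pending]
  bind b := (a -> c)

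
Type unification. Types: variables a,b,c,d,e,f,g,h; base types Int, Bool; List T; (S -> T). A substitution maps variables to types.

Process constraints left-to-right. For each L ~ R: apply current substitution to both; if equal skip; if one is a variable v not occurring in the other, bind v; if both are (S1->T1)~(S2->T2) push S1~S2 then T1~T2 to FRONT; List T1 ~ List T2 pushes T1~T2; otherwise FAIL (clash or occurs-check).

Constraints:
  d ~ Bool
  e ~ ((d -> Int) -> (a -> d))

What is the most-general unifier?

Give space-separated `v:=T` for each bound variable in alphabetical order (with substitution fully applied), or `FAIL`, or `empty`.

Answer: d:=Bool e:=((Bool -> Int) -> (a -> Bool))

Derivation:
step 1: unify d ~ Bool  [subst: {-} | 1 pending]
  bind d := Bool
step 2: unify e ~ ((Bool -> Int) -> (a -> Bool))  [subst: {d:=Bool} | 0 pending]
  bind e := ((Bool -> Int) -> (a -> Bool))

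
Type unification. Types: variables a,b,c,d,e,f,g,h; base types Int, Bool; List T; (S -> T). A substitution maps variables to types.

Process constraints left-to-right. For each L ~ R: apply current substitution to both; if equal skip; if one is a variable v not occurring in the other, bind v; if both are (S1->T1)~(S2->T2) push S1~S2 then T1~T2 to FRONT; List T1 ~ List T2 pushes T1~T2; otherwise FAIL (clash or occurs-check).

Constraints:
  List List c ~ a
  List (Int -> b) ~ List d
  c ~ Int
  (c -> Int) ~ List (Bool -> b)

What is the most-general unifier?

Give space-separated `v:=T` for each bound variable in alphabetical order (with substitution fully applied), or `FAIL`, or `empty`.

Answer: FAIL

Derivation:
step 1: unify List List c ~ a  [subst: {-} | 3 pending]
  bind a := List List c
step 2: unify List (Int -> b) ~ List d  [subst: {a:=List List c} | 2 pending]
  -> decompose List: push (Int -> b)~d
step 3: unify (Int -> b) ~ d  [subst: {a:=List List c} | 2 pending]
  bind d := (Int -> b)
step 4: unify c ~ Int  [subst: {a:=List List c, d:=(Int -> b)} | 1 pending]
  bind c := Int
step 5: unify (Int -> Int) ~ List (Bool -> b)  [subst: {a:=List List c, d:=(Int -> b), c:=Int} | 0 pending]
  clash: (Int -> Int) vs List (Bool -> b)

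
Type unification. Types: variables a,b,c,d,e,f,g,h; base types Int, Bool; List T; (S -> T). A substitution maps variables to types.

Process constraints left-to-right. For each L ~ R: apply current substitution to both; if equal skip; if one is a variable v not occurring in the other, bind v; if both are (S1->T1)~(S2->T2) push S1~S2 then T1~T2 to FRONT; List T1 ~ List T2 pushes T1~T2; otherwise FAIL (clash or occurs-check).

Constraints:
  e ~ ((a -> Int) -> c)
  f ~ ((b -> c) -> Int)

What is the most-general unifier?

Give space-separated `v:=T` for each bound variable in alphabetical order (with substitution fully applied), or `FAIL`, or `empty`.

Answer: e:=((a -> Int) -> c) f:=((b -> c) -> Int)

Derivation:
step 1: unify e ~ ((a -> Int) -> c)  [subst: {-} | 1 pending]
  bind e := ((a -> Int) -> c)
step 2: unify f ~ ((b -> c) -> Int)  [subst: {e:=((a -> Int) -> c)} | 0 pending]
  bind f := ((b -> c) -> Int)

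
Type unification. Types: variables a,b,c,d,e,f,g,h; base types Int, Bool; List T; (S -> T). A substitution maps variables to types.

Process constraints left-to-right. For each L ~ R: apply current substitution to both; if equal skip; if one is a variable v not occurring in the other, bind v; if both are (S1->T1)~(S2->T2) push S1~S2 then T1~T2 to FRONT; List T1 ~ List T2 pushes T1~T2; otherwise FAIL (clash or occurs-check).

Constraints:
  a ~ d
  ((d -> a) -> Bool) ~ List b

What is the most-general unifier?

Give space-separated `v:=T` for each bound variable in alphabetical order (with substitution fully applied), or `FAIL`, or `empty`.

step 1: unify a ~ d  [subst: {-} | 1 pending]
  bind a := d
step 2: unify ((d -> d) -> Bool) ~ List b  [subst: {a:=d} | 0 pending]
  clash: ((d -> d) -> Bool) vs List b

Answer: FAIL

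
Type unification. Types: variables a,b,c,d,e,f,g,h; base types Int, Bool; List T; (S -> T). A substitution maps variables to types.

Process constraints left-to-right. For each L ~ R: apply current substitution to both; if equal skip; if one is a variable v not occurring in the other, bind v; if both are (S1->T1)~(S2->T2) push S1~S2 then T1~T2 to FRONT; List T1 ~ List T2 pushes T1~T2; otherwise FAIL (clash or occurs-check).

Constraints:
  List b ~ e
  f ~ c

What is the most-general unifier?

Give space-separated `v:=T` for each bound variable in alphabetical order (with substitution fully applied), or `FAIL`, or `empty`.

Answer: e:=List b f:=c

Derivation:
step 1: unify List b ~ e  [subst: {-} | 1 pending]
  bind e := List b
step 2: unify f ~ c  [subst: {e:=List b} | 0 pending]
  bind f := c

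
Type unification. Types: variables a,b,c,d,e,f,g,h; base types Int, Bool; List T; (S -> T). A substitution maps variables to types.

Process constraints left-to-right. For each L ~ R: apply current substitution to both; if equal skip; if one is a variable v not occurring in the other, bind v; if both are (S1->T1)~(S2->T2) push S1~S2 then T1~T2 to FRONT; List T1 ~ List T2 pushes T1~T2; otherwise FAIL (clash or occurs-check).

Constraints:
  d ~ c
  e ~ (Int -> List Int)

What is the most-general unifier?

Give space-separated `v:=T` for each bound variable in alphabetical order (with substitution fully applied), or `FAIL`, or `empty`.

Answer: d:=c e:=(Int -> List Int)

Derivation:
step 1: unify d ~ c  [subst: {-} | 1 pending]
  bind d := c
step 2: unify e ~ (Int -> List Int)  [subst: {d:=c} | 0 pending]
  bind e := (Int -> List Int)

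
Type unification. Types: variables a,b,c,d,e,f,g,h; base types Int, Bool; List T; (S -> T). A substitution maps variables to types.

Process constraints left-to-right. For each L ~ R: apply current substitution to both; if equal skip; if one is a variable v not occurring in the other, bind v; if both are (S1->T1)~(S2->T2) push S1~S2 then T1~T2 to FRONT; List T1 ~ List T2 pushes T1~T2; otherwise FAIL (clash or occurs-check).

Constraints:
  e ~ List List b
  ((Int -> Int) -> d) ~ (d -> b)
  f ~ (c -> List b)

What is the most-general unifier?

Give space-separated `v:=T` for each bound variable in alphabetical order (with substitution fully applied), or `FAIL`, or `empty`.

Answer: b:=(Int -> Int) d:=(Int -> Int) e:=List List (Int -> Int) f:=(c -> List (Int -> Int))

Derivation:
step 1: unify e ~ List List b  [subst: {-} | 2 pending]
  bind e := List List b
step 2: unify ((Int -> Int) -> d) ~ (d -> b)  [subst: {e:=List List b} | 1 pending]
  -> decompose arrow: push (Int -> Int)~d, d~b
step 3: unify (Int -> Int) ~ d  [subst: {e:=List List b} | 2 pending]
  bind d := (Int -> Int)
step 4: unify (Int -> Int) ~ b  [subst: {e:=List List b, d:=(Int -> Int)} | 1 pending]
  bind b := (Int -> Int)
step 5: unify f ~ (c -> List (Int -> Int))  [subst: {e:=List List b, d:=(Int -> Int), b:=(Int -> Int)} | 0 pending]
  bind f := (c -> List (Int -> Int))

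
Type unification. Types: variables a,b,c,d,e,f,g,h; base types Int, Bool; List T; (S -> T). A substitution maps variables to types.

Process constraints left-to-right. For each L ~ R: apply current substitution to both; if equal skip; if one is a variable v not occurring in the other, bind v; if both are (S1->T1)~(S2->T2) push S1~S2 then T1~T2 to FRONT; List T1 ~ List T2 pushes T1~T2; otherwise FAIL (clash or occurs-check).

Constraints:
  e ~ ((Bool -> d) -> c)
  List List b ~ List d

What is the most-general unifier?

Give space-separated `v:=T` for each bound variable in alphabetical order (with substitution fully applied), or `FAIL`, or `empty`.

step 1: unify e ~ ((Bool -> d) -> c)  [subst: {-} | 1 pending]
  bind e := ((Bool -> d) -> c)
step 2: unify List List b ~ List d  [subst: {e:=((Bool -> d) -> c)} | 0 pending]
  -> decompose List: push List b~d
step 3: unify List b ~ d  [subst: {e:=((Bool -> d) -> c)} | 0 pending]
  bind d := List b

Answer: d:=List b e:=((Bool -> List b) -> c)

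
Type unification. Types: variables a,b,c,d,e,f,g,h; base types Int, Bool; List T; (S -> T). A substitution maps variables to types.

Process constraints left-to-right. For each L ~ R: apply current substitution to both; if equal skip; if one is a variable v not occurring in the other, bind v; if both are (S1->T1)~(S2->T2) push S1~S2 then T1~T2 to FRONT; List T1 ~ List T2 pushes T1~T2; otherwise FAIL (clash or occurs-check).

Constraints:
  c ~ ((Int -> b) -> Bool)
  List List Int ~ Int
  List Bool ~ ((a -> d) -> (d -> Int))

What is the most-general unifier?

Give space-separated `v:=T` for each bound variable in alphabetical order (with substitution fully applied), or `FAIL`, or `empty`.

step 1: unify c ~ ((Int -> b) -> Bool)  [subst: {-} | 2 pending]
  bind c := ((Int -> b) -> Bool)
step 2: unify List List Int ~ Int  [subst: {c:=((Int -> b) -> Bool)} | 1 pending]
  clash: List List Int vs Int

Answer: FAIL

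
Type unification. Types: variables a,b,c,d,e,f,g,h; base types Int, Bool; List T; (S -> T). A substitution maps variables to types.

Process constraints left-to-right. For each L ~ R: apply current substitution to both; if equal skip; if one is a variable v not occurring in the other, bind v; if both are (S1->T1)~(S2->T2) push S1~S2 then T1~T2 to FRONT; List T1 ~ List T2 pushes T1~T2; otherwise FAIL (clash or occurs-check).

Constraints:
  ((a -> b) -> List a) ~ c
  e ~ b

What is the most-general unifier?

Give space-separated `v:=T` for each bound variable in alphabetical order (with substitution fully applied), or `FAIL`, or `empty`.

step 1: unify ((a -> b) -> List a) ~ c  [subst: {-} | 1 pending]
  bind c := ((a -> b) -> List a)
step 2: unify e ~ b  [subst: {c:=((a -> b) -> List a)} | 0 pending]
  bind e := b

Answer: c:=((a -> b) -> List a) e:=b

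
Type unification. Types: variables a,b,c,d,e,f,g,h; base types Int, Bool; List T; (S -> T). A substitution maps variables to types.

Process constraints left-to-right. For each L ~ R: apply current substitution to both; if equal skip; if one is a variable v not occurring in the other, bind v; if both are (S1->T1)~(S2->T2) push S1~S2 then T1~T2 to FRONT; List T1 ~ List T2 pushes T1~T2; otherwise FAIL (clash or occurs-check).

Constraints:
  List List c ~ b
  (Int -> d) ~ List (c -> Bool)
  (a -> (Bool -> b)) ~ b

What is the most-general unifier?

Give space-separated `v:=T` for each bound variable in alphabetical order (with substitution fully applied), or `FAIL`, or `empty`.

step 1: unify List List c ~ b  [subst: {-} | 2 pending]
  bind b := List List c
step 2: unify (Int -> d) ~ List (c -> Bool)  [subst: {b:=List List c} | 1 pending]
  clash: (Int -> d) vs List (c -> Bool)

Answer: FAIL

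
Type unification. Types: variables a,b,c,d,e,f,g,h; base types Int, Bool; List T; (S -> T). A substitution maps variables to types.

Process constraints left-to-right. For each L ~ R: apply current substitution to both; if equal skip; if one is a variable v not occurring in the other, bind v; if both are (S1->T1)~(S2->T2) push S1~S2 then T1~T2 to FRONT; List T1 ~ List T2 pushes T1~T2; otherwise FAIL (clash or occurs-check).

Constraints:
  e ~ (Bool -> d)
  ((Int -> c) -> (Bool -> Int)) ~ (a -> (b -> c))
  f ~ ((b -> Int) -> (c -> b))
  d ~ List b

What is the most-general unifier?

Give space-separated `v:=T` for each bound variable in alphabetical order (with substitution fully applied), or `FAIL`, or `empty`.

Answer: a:=(Int -> Int) b:=Bool c:=Int d:=List Bool e:=(Bool -> List Bool) f:=((Bool -> Int) -> (Int -> Bool))

Derivation:
step 1: unify e ~ (Bool -> d)  [subst: {-} | 3 pending]
  bind e := (Bool -> d)
step 2: unify ((Int -> c) -> (Bool -> Int)) ~ (a -> (b -> c))  [subst: {e:=(Bool -> d)} | 2 pending]
  -> decompose arrow: push (Int -> c)~a, (Bool -> Int)~(b -> c)
step 3: unify (Int -> c) ~ a  [subst: {e:=(Bool -> d)} | 3 pending]
  bind a := (Int -> c)
step 4: unify (Bool -> Int) ~ (b -> c)  [subst: {e:=(Bool -> d), a:=(Int -> c)} | 2 pending]
  -> decompose arrow: push Bool~b, Int~c
step 5: unify Bool ~ b  [subst: {e:=(Bool -> d), a:=(Int -> c)} | 3 pending]
  bind b := Bool
step 6: unify Int ~ c  [subst: {e:=(Bool -> d), a:=(Int -> c), b:=Bool} | 2 pending]
  bind c := Int
step 7: unify f ~ ((Bool -> Int) -> (Int -> Bool))  [subst: {e:=(Bool -> d), a:=(Int -> c), b:=Bool, c:=Int} | 1 pending]
  bind f := ((Bool -> Int) -> (Int -> Bool))
step 8: unify d ~ List Bool  [subst: {e:=(Bool -> d), a:=(Int -> c), b:=Bool, c:=Int, f:=((Bool -> Int) -> (Int -> Bool))} | 0 pending]
  bind d := List Bool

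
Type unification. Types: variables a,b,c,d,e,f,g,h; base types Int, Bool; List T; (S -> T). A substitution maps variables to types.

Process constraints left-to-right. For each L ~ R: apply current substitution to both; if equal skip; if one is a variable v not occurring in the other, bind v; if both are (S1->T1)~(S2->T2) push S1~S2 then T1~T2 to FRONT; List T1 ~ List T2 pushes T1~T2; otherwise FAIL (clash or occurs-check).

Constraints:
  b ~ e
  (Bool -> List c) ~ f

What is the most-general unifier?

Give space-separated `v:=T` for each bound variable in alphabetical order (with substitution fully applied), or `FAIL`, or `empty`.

step 1: unify b ~ e  [subst: {-} | 1 pending]
  bind b := e
step 2: unify (Bool -> List c) ~ f  [subst: {b:=e} | 0 pending]
  bind f := (Bool -> List c)

Answer: b:=e f:=(Bool -> List c)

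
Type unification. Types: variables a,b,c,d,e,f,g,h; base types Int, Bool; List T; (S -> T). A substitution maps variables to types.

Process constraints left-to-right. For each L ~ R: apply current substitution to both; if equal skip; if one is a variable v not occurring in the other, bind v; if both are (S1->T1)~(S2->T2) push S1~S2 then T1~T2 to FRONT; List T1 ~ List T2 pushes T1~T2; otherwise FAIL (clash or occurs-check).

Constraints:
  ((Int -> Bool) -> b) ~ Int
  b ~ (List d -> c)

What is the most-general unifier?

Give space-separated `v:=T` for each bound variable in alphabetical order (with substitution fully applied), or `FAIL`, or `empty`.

step 1: unify ((Int -> Bool) -> b) ~ Int  [subst: {-} | 1 pending]
  clash: ((Int -> Bool) -> b) vs Int

Answer: FAIL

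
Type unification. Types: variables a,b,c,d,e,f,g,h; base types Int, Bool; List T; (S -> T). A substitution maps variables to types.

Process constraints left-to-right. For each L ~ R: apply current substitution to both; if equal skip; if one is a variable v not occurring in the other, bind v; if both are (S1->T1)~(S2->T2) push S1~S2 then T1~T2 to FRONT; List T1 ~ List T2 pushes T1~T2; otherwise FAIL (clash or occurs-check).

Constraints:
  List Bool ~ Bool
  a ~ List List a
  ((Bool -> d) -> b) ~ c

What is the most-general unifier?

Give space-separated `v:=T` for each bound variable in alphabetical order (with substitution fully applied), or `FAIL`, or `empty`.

step 1: unify List Bool ~ Bool  [subst: {-} | 2 pending]
  clash: List Bool vs Bool

Answer: FAIL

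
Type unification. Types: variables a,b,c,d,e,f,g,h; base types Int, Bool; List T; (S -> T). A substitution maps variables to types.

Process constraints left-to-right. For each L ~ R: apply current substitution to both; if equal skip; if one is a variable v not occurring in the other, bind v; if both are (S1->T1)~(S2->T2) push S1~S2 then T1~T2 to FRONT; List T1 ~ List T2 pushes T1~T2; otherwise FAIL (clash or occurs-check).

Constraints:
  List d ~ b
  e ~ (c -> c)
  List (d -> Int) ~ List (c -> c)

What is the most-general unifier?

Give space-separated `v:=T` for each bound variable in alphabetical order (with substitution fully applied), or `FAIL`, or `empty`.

step 1: unify List d ~ b  [subst: {-} | 2 pending]
  bind b := List d
step 2: unify e ~ (c -> c)  [subst: {b:=List d} | 1 pending]
  bind e := (c -> c)
step 3: unify List (d -> Int) ~ List (c -> c)  [subst: {b:=List d, e:=(c -> c)} | 0 pending]
  -> decompose List: push (d -> Int)~(c -> c)
step 4: unify (d -> Int) ~ (c -> c)  [subst: {b:=List d, e:=(c -> c)} | 0 pending]
  -> decompose arrow: push d~c, Int~c
step 5: unify d ~ c  [subst: {b:=List d, e:=(c -> c)} | 1 pending]
  bind d := c
step 6: unify Int ~ c  [subst: {b:=List d, e:=(c -> c), d:=c} | 0 pending]
  bind c := Int

Answer: b:=List Int c:=Int d:=Int e:=(Int -> Int)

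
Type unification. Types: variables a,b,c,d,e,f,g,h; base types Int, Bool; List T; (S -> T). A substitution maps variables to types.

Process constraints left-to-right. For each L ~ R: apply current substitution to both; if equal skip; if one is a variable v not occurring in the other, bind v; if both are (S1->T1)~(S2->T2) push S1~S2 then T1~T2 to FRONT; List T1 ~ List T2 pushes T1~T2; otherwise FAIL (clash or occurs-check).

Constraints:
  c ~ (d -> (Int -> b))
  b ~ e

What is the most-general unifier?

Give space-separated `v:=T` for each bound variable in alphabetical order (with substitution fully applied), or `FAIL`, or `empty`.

Answer: b:=e c:=(d -> (Int -> e))

Derivation:
step 1: unify c ~ (d -> (Int -> b))  [subst: {-} | 1 pending]
  bind c := (d -> (Int -> b))
step 2: unify b ~ e  [subst: {c:=(d -> (Int -> b))} | 0 pending]
  bind b := e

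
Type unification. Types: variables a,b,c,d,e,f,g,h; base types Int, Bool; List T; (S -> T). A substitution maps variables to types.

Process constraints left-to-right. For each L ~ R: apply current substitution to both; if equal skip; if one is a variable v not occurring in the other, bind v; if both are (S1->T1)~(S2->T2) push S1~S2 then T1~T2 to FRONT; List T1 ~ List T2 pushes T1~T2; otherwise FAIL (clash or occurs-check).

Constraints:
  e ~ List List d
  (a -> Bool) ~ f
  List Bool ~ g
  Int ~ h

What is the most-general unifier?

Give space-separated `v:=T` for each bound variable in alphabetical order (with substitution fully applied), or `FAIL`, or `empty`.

step 1: unify e ~ List List d  [subst: {-} | 3 pending]
  bind e := List List d
step 2: unify (a -> Bool) ~ f  [subst: {e:=List List d} | 2 pending]
  bind f := (a -> Bool)
step 3: unify List Bool ~ g  [subst: {e:=List List d, f:=(a -> Bool)} | 1 pending]
  bind g := List Bool
step 4: unify Int ~ h  [subst: {e:=List List d, f:=(a -> Bool), g:=List Bool} | 0 pending]
  bind h := Int

Answer: e:=List List d f:=(a -> Bool) g:=List Bool h:=Int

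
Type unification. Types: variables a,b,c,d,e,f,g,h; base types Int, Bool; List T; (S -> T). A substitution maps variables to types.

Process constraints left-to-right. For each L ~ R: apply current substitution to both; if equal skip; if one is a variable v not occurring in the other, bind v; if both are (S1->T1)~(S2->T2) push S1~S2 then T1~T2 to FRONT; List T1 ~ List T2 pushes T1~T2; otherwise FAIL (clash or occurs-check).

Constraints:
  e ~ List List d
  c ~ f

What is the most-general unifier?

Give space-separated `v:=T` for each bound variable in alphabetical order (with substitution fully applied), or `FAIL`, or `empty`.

Answer: c:=f e:=List List d

Derivation:
step 1: unify e ~ List List d  [subst: {-} | 1 pending]
  bind e := List List d
step 2: unify c ~ f  [subst: {e:=List List d} | 0 pending]
  bind c := f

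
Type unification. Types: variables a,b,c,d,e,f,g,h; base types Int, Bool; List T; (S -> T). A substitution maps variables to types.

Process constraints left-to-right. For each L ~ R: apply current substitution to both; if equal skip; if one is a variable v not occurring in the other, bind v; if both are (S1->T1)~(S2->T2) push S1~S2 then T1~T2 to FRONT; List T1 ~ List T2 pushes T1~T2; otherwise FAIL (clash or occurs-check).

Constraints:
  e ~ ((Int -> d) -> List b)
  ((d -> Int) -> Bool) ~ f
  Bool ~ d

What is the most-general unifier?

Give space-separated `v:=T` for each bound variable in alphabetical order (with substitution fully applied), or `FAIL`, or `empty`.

step 1: unify e ~ ((Int -> d) -> List b)  [subst: {-} | 2 pending]
  bind e := ((Int -> d) -> List b)
step 2: unify ((d -> Int) -> Bool) ~ f  [subst: {e:=((Int -> d) -> List b)} | 1 pending]
  bind f := ((d -> Int) -> Bool)
step 3: unify Bool ~ d  [subst: {e:=((Int -> d) -> List b), f:=((d -> Int) -> Bool)} | 0 pending]
  bind d := Bool

Answer: d:=Bool e:=((Int -> Bool) -> List b) f:=((Bool -> Int) -> Bool)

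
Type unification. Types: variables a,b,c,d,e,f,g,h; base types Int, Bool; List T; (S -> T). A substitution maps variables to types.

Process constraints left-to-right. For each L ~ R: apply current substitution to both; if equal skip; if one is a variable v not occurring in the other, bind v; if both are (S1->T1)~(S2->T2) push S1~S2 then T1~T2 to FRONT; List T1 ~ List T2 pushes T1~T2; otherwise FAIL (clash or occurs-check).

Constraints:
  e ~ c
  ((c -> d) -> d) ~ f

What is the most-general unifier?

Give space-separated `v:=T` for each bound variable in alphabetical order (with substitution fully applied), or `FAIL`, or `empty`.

step 1: unify e ~ c  [subst: {-} | 1 pending]
  bind e := c
step 2: unify ((c -> d) -> d) ~ f  [subst: {e:=c} | 0 pending]
  bind f := ((c -> d) -> d)

Answer: e:=c f:=((c -> d) -> d)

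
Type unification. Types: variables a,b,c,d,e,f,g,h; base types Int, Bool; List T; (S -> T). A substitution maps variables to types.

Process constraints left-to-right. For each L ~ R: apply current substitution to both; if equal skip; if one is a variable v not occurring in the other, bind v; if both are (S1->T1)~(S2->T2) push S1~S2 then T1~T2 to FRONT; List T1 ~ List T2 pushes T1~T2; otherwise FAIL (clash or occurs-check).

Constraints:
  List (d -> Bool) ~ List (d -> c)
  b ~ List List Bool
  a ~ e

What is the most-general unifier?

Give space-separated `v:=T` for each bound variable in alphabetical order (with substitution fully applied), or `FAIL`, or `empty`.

Answer: a:=e b:=List List Bool c:=Bool

Derivation:
step 1: unify List (d -> Bool) ~ List (d -> c)  [subst: {-} | 2 pending]
  -> decompose List: push (d -> Bool)~(d -> c)
step 2: unify (d -> Bool) ~ (d -> c)  [subst: {-} | 2 pending]
  -> decompose arrow: push d~d, Bool~c
step 3: unify d ~ d  [subst: {-} | 3 pending]
  -> identical, skip
step 4: unify Bool ~ c  [subst: {-} | 2 pending]
  bind c := Bool
step 5: unify b ~ List List Bool  [subst: {c:=Bool} | 1 pending]
  bind b := List List Bool
step 6: unify a ~ e  [subst: {c:=Bool, b:=List List Bool} | 0 pending]
  bind a := e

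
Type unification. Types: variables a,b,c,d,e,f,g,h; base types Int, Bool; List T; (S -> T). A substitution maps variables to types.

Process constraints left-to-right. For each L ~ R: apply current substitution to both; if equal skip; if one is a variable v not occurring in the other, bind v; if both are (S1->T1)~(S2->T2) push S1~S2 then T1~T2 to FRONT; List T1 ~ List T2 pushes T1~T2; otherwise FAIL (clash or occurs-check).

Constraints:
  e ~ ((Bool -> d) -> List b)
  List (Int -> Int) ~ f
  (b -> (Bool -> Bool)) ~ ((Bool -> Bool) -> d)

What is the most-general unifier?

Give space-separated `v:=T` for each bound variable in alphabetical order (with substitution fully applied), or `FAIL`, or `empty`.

Answer: b:=(Bool -> Bool) d:=(Bool -> Bool) e:=((Bool -> (Bool -> Bool)) -> List (Bool -> Bool)) f:=List (Int -> Int)

Derivation:
step 1: unify e ~ ((Bool -> d) -> List b)  [subst: {-} | 2 pending]
  bind e := ((Bool -> d) -> List b)
step 2: unify List (Int -> Int) ~ f  [subst: {e:=((Bool -> d) -> List b)} | 1 pending]
  bind f := List (Int -> Int)
step 3: unify (b -> (Bool -> Bool)) ~ ((Bool -> Bool) -> d)  [subst: {e:=((Bool -> d) -> List b), f:=List (Int -> Int)} | 0 pending]
  -> decompose arrow: push b~(Bool -> Bool), (Bool -> Bool)~d
step 4: unify b ~ (Bool -> Bool)  [subst: {e:=((Bool -> d) -> List b), f:=List (Int -> Int)} | 1 pending]
  bind b := (Bool -> Bool)
step 5: unify (Bool -> Bool) ~ d  [subst: {e:=((Bool -> d) -> List b), f:=List (Int -> Int), b:=(Bool -> Bool)} | 0 pending]
  bind d := (Bool -> Bool)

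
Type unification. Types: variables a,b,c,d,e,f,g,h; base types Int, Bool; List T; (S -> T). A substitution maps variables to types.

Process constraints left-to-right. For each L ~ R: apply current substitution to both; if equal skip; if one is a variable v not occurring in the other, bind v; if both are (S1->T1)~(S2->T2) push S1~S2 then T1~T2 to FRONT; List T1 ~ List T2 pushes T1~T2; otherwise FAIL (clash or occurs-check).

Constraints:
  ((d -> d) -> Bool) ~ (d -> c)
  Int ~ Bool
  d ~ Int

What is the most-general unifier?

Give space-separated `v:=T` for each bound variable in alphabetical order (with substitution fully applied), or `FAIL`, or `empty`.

Answer: FAIL

Derivation:
step 1: unify ((d -> d) -> Bool) ~ (d -> c)  [subst: {-} | 2 pending]
  -> decompose arrow: push (d -> d)~d, Bool~c
step 2: unify (d -> d) ~ d  [subst: {-} | 3 pending]
  occurs-check fail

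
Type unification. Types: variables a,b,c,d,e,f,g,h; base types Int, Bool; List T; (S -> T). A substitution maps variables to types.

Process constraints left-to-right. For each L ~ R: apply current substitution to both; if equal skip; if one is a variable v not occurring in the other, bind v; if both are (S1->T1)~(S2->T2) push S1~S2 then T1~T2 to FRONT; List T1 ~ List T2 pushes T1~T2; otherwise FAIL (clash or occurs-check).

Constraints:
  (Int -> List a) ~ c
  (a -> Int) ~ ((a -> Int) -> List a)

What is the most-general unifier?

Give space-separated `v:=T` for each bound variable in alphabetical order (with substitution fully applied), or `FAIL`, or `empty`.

Answer: FAIL

Derivation:
step 1: unify (Int -> List a) ~ c  [subst: {-} | 1 pending]
  bind c := (Int -> List a)
step 2: unify (a -> Int) ~ ((a -> Int) -> List a)  [subst: {c:=(Int -> List a)} | 0 pending]
  -> decompose arrow: push a~(a -> Int), Int~List a
step 3: unify a ~ (a -> Int)  [subst: {c:=(Int -> List a)} | 1 pending]
  occurs-check fail: a in (a -> Int)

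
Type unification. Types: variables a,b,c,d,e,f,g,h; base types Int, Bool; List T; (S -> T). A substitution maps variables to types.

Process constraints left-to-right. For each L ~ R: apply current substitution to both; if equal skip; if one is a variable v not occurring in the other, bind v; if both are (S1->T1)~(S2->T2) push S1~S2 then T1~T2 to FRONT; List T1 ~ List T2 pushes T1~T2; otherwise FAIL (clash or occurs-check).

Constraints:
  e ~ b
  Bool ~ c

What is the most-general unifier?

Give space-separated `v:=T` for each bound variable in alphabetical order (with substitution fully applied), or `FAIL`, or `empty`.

Answer: c:=Bool e:=b

Derivation:
step 1: unify e ~ b  [subst: {-} | 1 pending]
  bind e := b
step 2: unify Bool ~ c  [subst: {e:=b} | 0 pending]
  bind c := Bool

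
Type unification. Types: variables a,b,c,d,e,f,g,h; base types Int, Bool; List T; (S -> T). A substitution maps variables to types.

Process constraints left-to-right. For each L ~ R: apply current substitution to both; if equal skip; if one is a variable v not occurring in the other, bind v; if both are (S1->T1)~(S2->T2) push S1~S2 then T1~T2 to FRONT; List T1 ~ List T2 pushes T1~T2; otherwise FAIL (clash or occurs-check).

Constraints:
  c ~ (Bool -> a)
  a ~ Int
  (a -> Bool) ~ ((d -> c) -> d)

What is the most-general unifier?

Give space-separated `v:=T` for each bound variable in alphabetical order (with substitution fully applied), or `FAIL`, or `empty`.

step 1: unify c ~ (Bool -> a)  [subst: {-} | 2 pending]
  bind c := (Bool -> a)
step 2: unify a ~ Int  [subst: {c:=(Bool -> a)} | 1 pending]
  bind a := Int
step 3: unify (Int -> Bool) ~ ((d -> (Bool -> Int)) -> d)  [subst: {c:=(Bool -> a), a:=Int} | 0 pending]
  -> decompose arrow: push Int~(d -> (Bool -> Int)), Bool~d
step 4: unify Int ~ (d -> (Bool -> Int))  [subst: {c:=(Bool -> a), a:=Int} | 1 pending]
  clash: Int vs (d -> (Bool -> Int))

Answer: FAIL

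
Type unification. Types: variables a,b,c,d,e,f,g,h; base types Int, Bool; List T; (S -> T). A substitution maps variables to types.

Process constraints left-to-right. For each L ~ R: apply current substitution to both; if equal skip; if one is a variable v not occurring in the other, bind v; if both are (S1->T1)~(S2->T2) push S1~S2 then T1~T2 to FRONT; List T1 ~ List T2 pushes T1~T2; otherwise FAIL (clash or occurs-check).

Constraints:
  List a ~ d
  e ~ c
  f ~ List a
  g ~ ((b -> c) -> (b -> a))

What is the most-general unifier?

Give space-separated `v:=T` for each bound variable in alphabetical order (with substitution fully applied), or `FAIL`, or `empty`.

Answer: d:=List a e:=c f:=List a g:=((b -> c) -> (b -> a))

Derivation:
step 1: unify List a ~ d  [subst: {-} | 3 pending]
  bind d := List a
step 2: unify e ~ c  [subst: {d:=List a} | 2 pending]
  bind e := c
step 3: unify f ~ List a  [subst: {d:=List a, e:=c} | 1 pending]
  bind f := List a
step 4: unify g ~ ((b -> c) -> (b -> a))  [subst: {d:=List a, e:=c, f:=List a} | 0 pending]
  bind g := ((b -> c) -> (b -> a))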